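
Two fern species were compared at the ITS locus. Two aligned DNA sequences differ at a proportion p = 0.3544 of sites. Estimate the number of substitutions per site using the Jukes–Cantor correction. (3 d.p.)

d = −(3/4) ln(1 − 4p/3) = −0.75 ln(1 − 0.472533) = −0.75 ln(0.527467)
  = −0.75 × (-0.639669) = 0.479752 substitutions/site.

0.480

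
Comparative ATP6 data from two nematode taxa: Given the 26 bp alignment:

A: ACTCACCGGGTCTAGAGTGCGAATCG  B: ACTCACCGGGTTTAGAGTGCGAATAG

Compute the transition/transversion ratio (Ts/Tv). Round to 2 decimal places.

1.00

Transitions are A↔G and C↔T; transversions are all other mismatches.
Transitions: 1. Transversions: 1.
R = 1/1 = 1.00.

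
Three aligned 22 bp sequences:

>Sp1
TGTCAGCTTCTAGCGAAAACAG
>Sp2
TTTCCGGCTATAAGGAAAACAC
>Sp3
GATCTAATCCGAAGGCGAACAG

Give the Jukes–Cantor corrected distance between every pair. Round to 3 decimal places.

Sp1–Sp2: 8/22 sites differ → p ≈ 0.363636, d = −0.75 ln(1 − 0.484848) = 0.497470 ≈ 0.497.
Sp1–Sp3: 11/22 sites differ → p = 0.5, d = −0.75 ln(1 − 0.666667) = 0.823960 ≈ 0.824.
Sp2–Sp3: 12/22 sites differ → p ≈ 0.545455, d = −0.75 ln(1 − 0.727273) = 0.974463 ≈ 0.974.

d(Sp1,Sp2) = 0.497, d(Sp1,Sp3) = 0.824, d(Sp2,Sp3) = 0.974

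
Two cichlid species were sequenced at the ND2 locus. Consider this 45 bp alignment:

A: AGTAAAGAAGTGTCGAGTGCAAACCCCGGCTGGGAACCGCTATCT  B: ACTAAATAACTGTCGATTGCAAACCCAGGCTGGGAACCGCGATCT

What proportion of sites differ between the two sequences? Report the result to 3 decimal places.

The sequences differ at 6 of 45 positions (sites 2, 7, 10, 17, 27, 41).
p = 6/45 = 0.133333… ≈ 0.133 (to 3 d.p.).

0.133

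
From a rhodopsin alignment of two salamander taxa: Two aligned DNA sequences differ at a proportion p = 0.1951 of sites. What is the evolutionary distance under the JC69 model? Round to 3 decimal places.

0.226

d = −(3/4) ln(1 − 4p/3) = −0.75 ln(1 − 0.260133) = −0.75 ln(0.739867)
  = −0.75 × (-0.301285) = 0.225964 substitutions/site.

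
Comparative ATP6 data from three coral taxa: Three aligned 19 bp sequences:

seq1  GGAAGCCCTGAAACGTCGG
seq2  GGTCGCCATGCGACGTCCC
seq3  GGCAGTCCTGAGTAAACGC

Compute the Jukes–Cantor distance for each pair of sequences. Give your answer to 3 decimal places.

seq1–seq2: 7/19 sites differ → p ≈ 0.368421, d = −0.75 ln(1 − 0.491228) = 0.506816 ≈ 0.507.
seq1–seq3: 8/19 sites differ → p ≈ 0.421053, d = −0.75 ln(1 − 0.561404) = 0.618132 ≈ 0.618.
seq2–seq3: 10/19 sites differ → p ≈ 0.526316, d = −0.75 ln(1 − 0.701755) = 0.907380 ≈ 0.907.

d(seq1,seq2) = 0.507, d(seq1,seq3) = 0.618, d(seq2,seq3) = 0.907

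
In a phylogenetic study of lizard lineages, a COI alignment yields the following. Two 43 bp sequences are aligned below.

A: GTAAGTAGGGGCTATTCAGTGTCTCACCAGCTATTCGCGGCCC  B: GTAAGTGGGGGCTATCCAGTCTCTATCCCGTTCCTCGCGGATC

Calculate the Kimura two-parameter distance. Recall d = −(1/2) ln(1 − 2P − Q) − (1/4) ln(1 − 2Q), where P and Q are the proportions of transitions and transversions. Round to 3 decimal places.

Of 43 sites, 5 differences are transitions and 6 are transversions, so P = 5/43 ≈ 0.116279 and Q = 6/43 ≈ 0.139535.
Under the Kimura two-parameter model, d = −½ ln(1 − 2P − Q) − ¼ ln(1 − 2Q).
1 − 2P − Q = 0.627907, giving −½ ln(0.627907) = 0.232682.
1 − 2Q = 0.72093, giving −¼ ln(0.72093) = 0.081803.
d = 0.232682 + 0.081803 = 0.314485.

0.314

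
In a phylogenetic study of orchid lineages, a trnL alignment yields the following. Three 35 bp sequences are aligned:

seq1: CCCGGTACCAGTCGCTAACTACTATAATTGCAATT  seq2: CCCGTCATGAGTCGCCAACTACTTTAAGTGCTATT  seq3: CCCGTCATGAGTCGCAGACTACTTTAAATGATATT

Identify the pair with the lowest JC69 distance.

seq1–seq2: 8/35 differ, p = 0.229, d = 0.273.
seq1–seq3: 10/35 differ, p = 0.286, d = 0.360.
seq2–seq3: 4/35 differ, p = 0.114, d = 0.124.
The smallest distance is between seq2 and seq3.

seq2 and seq3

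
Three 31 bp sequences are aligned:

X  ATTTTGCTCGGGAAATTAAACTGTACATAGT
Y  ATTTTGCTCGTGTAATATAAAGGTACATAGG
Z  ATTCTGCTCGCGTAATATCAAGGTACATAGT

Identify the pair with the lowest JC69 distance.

X–Y: 7/31 differ, p = 0.226, d = 0.269.
X–Z: 8/31 differ, p = 0.258, d = 0.316.
Y–Z: 4/31 differ, p = 0.129, d = 0.142.
The smallest distance is between Y and Z.

Y and Z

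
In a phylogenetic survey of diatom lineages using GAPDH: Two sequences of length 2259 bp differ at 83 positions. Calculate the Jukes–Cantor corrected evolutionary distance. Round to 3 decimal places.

p = 83/2259 ≈ 0.036742.
d = −(3/4) ln(1 − 4p/3) = −0.75 ln(1 − 0.048989) = −0.75 ln(0.951011)
  = −0.75 × (-0.050230) = 0.037673 substitutions/site.

0.038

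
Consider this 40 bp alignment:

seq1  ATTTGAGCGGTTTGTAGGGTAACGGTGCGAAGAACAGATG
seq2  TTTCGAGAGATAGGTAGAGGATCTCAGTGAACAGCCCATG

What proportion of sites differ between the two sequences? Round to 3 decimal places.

The sequences differ at 17 of 40 positions.
p = 17/40 = 0.425.

0.425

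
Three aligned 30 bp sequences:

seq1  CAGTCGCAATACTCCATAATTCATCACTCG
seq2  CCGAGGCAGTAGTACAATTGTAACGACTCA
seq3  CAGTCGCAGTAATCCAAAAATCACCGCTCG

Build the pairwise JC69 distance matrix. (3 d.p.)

d(seq1,seq2) = 0.730, d(seq1,seq3) = 0.233, d(seq2,seq3) = 0.572

seq1–seq2: 14/30 sites differ → p ≈ 0.466667, d = −0.75 ln(1 − 0.622223) = 0.730088 ≈ 0.730.
seq1–seq3: 6/30 sites differ → p = 0.2, d = −0.75 ln(1 − 0.266667) = 0.232617 ≈ 0.233.
seq2–seq3: 12/30 sites differ → p = 0.4, d = −0.75 ln(1 − 0.533333) = 0.571605 ≈ 0.572.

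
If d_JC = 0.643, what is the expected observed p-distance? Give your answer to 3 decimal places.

p = (3/4)(1 − e^(−4d/3)) = 0.75 × (1 − e^(-0.857333)) = 0.75 × (1 − 0.424292) = 0.431781.

0.432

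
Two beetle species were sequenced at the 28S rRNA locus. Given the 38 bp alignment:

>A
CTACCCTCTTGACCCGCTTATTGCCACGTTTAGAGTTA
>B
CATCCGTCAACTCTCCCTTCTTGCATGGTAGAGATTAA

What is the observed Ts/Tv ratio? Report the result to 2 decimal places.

Transitions are A↔G and C↔T; transversions are all other mismatches.
Transitions: 1. Transversions: 16.
R = 1/16 = 0.0625 ≈ 0.06 (to 2 d.p.).

0.06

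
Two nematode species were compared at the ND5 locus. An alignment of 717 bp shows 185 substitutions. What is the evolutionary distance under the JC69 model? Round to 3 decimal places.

p = 185/717 ≈ 0.25802.
d = −(3/4) ln(1 − 4p/3) = −0.75 ln(1 − 0.344027) = −0.75 ln(0.655973)
  = −0.75 × (-0.421636) = 0.316227 substitutions/site.

0.316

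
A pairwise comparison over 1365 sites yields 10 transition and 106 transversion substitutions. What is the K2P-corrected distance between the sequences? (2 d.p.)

0.09

P = 10/1365 ≈ 0.007326 and Q = 106/1365 ≈ 0.077656.
Under the Kimura two-parameter model, d = −½ ln(1 − 2P − Q) − ¼ ln(1 − 2Q).
1 − 2P − Q = 0.907692, giving −½ ln(0.907692) = 0.048425.
1 − 2Q = 0.844688, giving −¼ ln(0.844688) = 0.042197.
d = 0.048425 + 0.042197 = 0.090622.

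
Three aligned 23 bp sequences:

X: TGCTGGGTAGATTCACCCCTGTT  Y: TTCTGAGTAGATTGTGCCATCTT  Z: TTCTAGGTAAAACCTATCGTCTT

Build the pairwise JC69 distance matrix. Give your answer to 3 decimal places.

d(X,Y) = 0.390, d(X,Z) = 0.650, d(Y,Z) = 0.553

X–Y: 7/23 sites differ → p ≈ 0.304348, d = −0.75 ln(1 − 0.405797) = 0.390401 ≈ 0.390.
X–Z: 10/23 sites differ → p ≈ 0.434783, d = −0.75 ln(1 − 0.579711) = 0.650110 ≈ 0.650.
Y–Z: 9/23 sites differ → p ≈ 0.391304, d = −0.75 ln(1 − 0.521739) = 0.553199 ≈ 0.553.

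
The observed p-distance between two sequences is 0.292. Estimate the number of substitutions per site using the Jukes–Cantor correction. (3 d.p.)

d = −(3/4) ln(1 − 4p/3) = −0.75 ln(1 − 0.389333) = −0.75 ln(0.610667)
  = −0.75 × (-0.493203) = 0.369902 substitutions/site.

0.370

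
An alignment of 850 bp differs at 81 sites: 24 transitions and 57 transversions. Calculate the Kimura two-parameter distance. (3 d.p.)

P = 24/850 ≈ 0.028235 and Q = 57/850 ≈ 0.067059.
Under the Kimura two-parameter model, d = −½ ln(1 − 2P − Q) − ¼ ln(1 − 2Q).
1 − 2P − Q = 0.876471, giving −½ ln(0.876471) = 0.065926.
1 − 2Q = 0.865882, giving −¼ ln(0.865882) = 0.036002.
d = 0.065926 + 0.036002 = 0.101928.

0.102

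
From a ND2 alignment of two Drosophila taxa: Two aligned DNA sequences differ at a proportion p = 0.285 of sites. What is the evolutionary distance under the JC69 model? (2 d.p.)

d = −(3/4) ln(1 − 4p/3) = −0.75 ln(1 − 0.38) = −0.75 ln(0.62)
  = −0.75 × (-0.478036) = 0.358527 substitutions/site.

0.36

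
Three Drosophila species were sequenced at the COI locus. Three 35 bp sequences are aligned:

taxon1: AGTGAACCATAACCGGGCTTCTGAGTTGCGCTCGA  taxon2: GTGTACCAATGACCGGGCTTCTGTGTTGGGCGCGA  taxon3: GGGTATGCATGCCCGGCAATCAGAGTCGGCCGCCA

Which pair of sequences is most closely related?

taxon1 and taxon2

taxon1–taxon2: 10/35 differ, p = 0.286, d = 0.360.
taxon1–taxon3: 16/35 differ, p = 0.457, d = 0.705.
taxon2–taxon3: 13/35 differ, p = 0.371, d = 0.513.
The smallest distance is between taxon1 and taxon2.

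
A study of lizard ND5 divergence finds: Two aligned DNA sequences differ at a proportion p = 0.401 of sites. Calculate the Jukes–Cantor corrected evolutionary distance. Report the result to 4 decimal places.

0.5738

d = −(3/4) ln(1 − 4p/3) = −0.75 ln(1 − 0.534667) = −0.75 ln(0.465333)
  = −0.75 × (-0.765002) = 0.573752 substitutions/site.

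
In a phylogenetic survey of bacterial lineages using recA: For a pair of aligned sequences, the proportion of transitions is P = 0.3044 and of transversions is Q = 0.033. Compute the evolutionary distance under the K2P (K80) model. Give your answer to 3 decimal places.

0.530

Under the Kimura two-parameter model, d = −½ ln(1 − 2P − Q) − ¼ ln(1 − 2Q).
1 − 2P − Q = 0.3582, giving −½ ln(0.3582) = 0.513332.
1 − 2Q = 0.934, giving −¼ ln(0.934) = 0.017070.
d = 0.513332 + 0.017070 = 0.530402.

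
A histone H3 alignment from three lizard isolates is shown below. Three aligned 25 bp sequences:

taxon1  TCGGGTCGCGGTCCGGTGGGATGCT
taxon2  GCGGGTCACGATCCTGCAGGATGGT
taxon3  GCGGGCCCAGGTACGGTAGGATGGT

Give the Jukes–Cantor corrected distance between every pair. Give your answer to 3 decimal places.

d(taxon1,taxon2) = 0.351, d(taxon1,taxon3) = 0.351, d(taxon2,taxon3) = 0.351

taxon1–taxon2: 7/25 sites differ → p = 0.28, d = −0.75 ln(1 − 0.373333) = 0.350505 ≈ 0.351.
taxon1–taxon3: 7/25 sites differ → p = 0.28, d = −0.75 ln(1 − 0.373333) = 0.350505 ≈ 0.351.
taxon2–taxon3: 7/25 sites differ → p = 0.28, d = −0.75 ln(1 − 0.373333) = 0.350505 ≈ 0.351.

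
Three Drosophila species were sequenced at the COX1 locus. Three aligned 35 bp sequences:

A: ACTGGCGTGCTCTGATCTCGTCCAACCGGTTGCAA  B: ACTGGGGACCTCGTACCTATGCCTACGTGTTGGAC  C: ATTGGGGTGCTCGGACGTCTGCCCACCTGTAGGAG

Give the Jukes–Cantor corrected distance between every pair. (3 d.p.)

d(A,B) = 0.572, d(A,C) = 0.458, d(B,C) = 0.360

A–B: 14/35 sites differ → p = 0.4, d = −0.75 ln(1 − 0.533333) = 0.571605 ≈ 0.572.
A–C: 12/35 sites differ → p ≈ 0.342857, d = −0.75 ln(1 − 0.457143) = 0.458182 ≈ 0.458.
B–C: 10/35 sites differ → p ≈ 0.285714, d = −0.75 ln(1 − 0.380952) = 0.359679 ≈ 0.360.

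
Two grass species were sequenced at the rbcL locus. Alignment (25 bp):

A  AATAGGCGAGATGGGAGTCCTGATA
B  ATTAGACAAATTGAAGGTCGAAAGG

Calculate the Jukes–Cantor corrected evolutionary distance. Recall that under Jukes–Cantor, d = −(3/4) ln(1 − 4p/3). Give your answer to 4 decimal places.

0.8865

The sequences differ at 13 of 25 sites, so p = 13/25 = 0.52.
d = −(3/4) ln(1 − 4p/3) = −0.75 ln(1 − 0.693333) = −0.75 ln(0.306667)
  = −0.75 × (-1.181993) = 0.886495 substitutions/site.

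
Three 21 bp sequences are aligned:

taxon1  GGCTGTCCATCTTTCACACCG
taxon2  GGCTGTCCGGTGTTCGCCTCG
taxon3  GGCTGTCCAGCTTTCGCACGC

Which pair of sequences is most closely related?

taxon1 and taxon3

taxon1–taxon2: 7/21 differ, p = 0.333, d = 0.441.
taxon1–taxon3: 4/21 differ, p = 0.190, d = 0.220.
taxon2–taxon3: 7/21 differ, p = 0.333, d = 0.441.
The smallest distance is between taxon1 and taxon3.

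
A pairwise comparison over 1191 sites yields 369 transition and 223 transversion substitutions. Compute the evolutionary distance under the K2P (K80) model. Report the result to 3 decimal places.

P = 369/1191 ≈ 0.309824 and Q = 223/1191 ≈ 0.187238.
Under the Kimura two-parameter model, d = −½ ln(1 − 2P − Q) − ¼ ln(1 − 2Q).
1 − 2P − Q = 0.193114, giving −½ ln(0.193114) = 0.822237.
1 − 2Q = 0.625524, giving −¼ ln(0.625524) = 0.117291.
d = 0.822237 + 0.117291 = 0.939528.

0.940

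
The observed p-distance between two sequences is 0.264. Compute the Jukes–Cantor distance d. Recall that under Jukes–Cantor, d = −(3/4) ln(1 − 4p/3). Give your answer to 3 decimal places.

d = −(3/4) ln(1 − 4p/3) = −0.75 ln(1 − 0.352) = −0.75 ln(0.648)
  = −0.75 × (-0.433865) = 0.325399 substitutions/site.

0.325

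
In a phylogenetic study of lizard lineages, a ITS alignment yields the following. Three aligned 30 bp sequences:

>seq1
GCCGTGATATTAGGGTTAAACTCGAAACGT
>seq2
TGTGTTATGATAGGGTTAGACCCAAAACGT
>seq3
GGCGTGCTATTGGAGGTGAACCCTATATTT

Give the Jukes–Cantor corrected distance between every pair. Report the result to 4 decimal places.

seq1–seq2: 9/30 sites differ → p = 0.3, d = −0.75 ln(1 − 0.4) = 0.383119 ≈ 0.3831.
seq1–seq3: 11/30 sites differ → p ≈ 0.366667, d = −0.75 ln(1 − 0.488889) = 0.503376 ≈ 0.5034.
seq2–seq3: 15/30 sites differ → p = 0.5, d = −0.75 ln(1 − 0.666667) = 0.823960 ≈ 0.8240.

d(seq1,seq2) = 0.3831, d(seq1,seq3) = 0.5034, d(seq2,seq3) = 0.8240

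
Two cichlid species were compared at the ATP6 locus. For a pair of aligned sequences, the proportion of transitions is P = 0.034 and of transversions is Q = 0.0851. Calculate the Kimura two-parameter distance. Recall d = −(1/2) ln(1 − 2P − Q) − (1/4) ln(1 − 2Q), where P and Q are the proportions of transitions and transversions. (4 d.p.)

Under the Kimura two-parameter model, d = −½ ln(1 − 2P − Q) − ¼ ln(1 − 2Q).
1 − 2P − Q = 0.8469, giving −½ ln(0.8469) = 0.083086.
1 − 2Q = 0.8298, giving −¼ ln(0.8298) = 0.046643.
d = 0.083086 + 0.046643 = 0.129729.

0.1297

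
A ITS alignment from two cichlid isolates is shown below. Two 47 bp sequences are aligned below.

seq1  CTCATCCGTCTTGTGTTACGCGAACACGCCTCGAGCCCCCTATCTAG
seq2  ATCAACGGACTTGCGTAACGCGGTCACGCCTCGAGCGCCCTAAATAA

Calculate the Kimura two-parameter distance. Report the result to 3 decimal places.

0.313

Of 47 sites, 3 differences are transitions and 9 are transversions, so P = 3/47 ≈ 0.06383 and Q = 9/47 ≈ 0.191489.
Under the Kimura two-parameter model, d = −½ ln(1 − 2P − Q) − ¼ ln(1 − 2Q).
1 − 2P − Q = 0.680851, giving −½ ln(0.680851) = 0.192206.
1 − 2Q = 0.617022, giving −¼ ln(0.617022) = 0.120713.
d = 0.192206 + 0.120713 = 0.312919.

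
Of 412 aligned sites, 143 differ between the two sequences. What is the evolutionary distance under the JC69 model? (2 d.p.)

0.47

p = 143/412 ≈ 0.347087.
d = −(3/4) ln(1 − 4p/3) = −0.75 ln(1 − 0.462783) = −0.75 ln(0.537217)
  = −0.75 × (-0.621353) = 0.466015 substitutions/site.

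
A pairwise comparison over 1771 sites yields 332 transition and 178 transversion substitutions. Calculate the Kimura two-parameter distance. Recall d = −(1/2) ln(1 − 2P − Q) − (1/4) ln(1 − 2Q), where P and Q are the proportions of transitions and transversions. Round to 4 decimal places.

0.3787

P = 332/1771 ≈ 0.187465 and Q = 178/1771 ≈ 0.100508.
Under the Kimura two-parameter model, d = −½ ln(1 − 2P − Q) − ¼ ln(1 − 2Q).
1 − 2P − Q = 0.524562, giving −½ ln(0.524562) = 0.322596.
1 − 2Q = 0.798984, giving −¼ ln(0.798984) = 0.056104.
d = 0.322596 + 0.056104 = 0.378700.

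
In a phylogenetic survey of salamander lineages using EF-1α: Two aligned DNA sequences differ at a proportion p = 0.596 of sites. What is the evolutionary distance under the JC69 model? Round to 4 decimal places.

1.1873

d = −(3/4) ln(1 − 4p/3) = −0.75 ln(1 − 0.794667) = −0.75 ln(0.205333)
  = −0.75 × (-1.583122) = 1.187342 substitutions/site.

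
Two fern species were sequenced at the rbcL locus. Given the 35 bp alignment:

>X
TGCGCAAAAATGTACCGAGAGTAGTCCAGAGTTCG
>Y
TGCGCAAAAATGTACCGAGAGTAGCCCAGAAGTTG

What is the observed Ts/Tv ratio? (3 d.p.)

Transitions are A↔G and C↔T; transversions are all other mismatches.
Transitions: 3. Transversions: 1.
R = 3/1 = 3.000.

3.000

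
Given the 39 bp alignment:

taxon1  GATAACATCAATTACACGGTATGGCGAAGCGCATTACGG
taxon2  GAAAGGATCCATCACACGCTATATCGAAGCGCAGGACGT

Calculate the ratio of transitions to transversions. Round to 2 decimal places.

Transitions are A↔G and C↔T; transversions are all other mismatches.
Transitions: 3. Transversions: 8.
R = 3/8 = 0.375 ≈ 0.38 (to 2 d.p.).

0.38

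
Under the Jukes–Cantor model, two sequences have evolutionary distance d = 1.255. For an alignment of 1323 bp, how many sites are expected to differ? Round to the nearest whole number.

806

Invert JC69: p = (3/4)(1 − e^(−4d/3)) = 0.75 × (1 − e^(-1.673333)) = 0.75 × (1 − 0.187621) = 0.609284.
Expected differing sites = pL ≈ 0.609284 × 1323 = 806.082732 ≈ 806.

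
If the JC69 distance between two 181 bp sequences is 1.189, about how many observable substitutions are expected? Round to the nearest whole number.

Invert JC69: p = (3/4)(1 − e^(−4d/3)) = 0.75 × (1 − e^(-1.585333)) = 0.75 × (1 − 0.204880) = 0.596340.
Expected differing sites = pL ≈ 0.596340 × 181 = 107.93754 ≈ 108.

108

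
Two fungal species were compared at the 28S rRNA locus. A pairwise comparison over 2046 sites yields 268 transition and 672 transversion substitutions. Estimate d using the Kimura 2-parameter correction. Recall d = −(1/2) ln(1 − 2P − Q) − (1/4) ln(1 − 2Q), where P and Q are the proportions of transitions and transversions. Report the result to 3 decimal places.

0.714

P = 268/2046 ≈ 0.130987 and Q = 672/2046 ≈ 0.328446.
Under the Kimura two-parameter model, d = −½ ln(1 − 2P − Q) − ¼ ln(1 − 2Q).
1 − 2P − Q = 0.40958, giving −½ ln(0.40958) = 0.446312.
1 − 2Q = 0.343108, giving −¼ ln(0.343108) = 0.267428.
d = 0.446312 + 0.267428 = 0.713740.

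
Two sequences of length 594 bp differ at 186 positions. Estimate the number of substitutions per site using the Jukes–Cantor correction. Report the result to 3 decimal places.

p = 186/594 ≈ 0.313131.
d = −(3/4) ln(1 − 4p/3) = −0.75 ln(1 − 0.417508) = −0.75 ln(0.582492)
  = −0.75 × (-0.540440) = 0.405330 substitutions/site.

0.405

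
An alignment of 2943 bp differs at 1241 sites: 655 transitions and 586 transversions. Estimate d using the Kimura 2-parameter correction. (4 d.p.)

0.6437

P = 655/2943 ≈ 0.222562 and Q = 586/2943 ≈ 0.199117.
Under the Kimura two-parameter model, d = −½ ln(1 − 2P − Q) − ¼ ln(1 − 2Q).
1 − 2P − Q = 0.355759, giving −½ ln(0.355759) = 0.516751.
1 − 2Q = 0.601766, giving −¼ ln(0.601766) = 0.126972.
d = 0.516751 + 0.126972 = 0.643723.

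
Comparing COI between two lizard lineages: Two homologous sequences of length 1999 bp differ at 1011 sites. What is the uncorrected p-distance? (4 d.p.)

0.5058

p = 1011/1999 = 0.505752… ≈ 0.5058 (to 4 d.p.).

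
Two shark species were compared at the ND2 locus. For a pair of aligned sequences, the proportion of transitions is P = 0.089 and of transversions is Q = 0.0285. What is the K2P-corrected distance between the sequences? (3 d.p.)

Under the Kimura two-parameter model, d = −½ ln(1 − 2P − Q) − ¼ ln(1 − 2Q).
1 − 2P − Q = 0.7935, giving −½ ln(0.7935) = 0.115651.
1 − 2Q = 0.943, giving −¼ ln(0.943) = 0.014672.
d = 0.115651 + 0.014672 = 0.130323.

0.130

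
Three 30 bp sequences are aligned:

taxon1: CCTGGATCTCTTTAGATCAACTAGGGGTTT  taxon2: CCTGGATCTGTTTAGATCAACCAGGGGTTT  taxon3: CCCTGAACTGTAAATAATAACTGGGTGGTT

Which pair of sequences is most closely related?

taxon1 and taxon2

taxon1–taxon2: 2/30 differ, p = 0.067, d = 0.070.
taxon1–taxon3: 12/30 differ, p = 0.400, d = 0.572.
taxon2–taxon3: 12/30 differ, p = 0.400, d = 0.572.
The smallest distance is between taxon1 and taxon2.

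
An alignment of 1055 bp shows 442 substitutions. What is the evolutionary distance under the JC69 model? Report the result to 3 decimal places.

0.613

p = 442/1055 ≈ 0.418957.
d = −(3/4) ln(1 − 4p/3) = −0.75 ln(1 − 0.558609) = −0.75 ln(0.441391)
  = −0.75 × (-0.817824) = 0.613368 substitutions/site.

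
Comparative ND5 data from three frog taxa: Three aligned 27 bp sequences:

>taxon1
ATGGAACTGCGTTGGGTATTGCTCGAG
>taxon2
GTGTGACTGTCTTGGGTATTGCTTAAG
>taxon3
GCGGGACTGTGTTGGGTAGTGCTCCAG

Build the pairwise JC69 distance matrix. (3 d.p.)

taxon1–taxon2: 7/27 sites differ → p ≈ 0.259259, d = −0.75 ln(1 − 0.345679) = 0.318118 ≈ 0.318.
taxon1–taxon3: 6/27 sites differ → p ≈ 0.222222, d = −0.75 ln(1 − 0.296296) = 0.263548 ≈ 0.264.
taxon2–taxon3: 6/27 sites differ → p ≈ 0.222222, d = −0.75 ln(1 − 0.296296) = 0.263548 ≈ 0.264.

d(taxon1,taxon2) = 0.318, d(taxon1,taxon3) = 0.264, d(taxon2,taxon3) = 0.264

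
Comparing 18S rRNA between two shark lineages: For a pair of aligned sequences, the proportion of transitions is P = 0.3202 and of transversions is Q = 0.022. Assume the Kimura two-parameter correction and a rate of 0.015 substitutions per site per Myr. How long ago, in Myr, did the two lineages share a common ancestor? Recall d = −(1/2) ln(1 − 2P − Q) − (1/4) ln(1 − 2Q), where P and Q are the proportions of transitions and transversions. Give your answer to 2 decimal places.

Under the Kimura two-parameter model, d = −½ ln(1 − 2P − Q) − ¼ ln(1 − 2Q).
1 − 2P − Q = 0.3376, giving −½ ln(0.3376) = 0.542947.
1 − 2Q = 0.956, giving −¼ ln(0.956) = 0.011249.
d = 0.542947 + 0.011249 = 0.554196.
Under a molecular clock d = 2μt, so t = d/(2μ) = 0.554196 / (2 × 0.015) = 18.47 Myr.

18.47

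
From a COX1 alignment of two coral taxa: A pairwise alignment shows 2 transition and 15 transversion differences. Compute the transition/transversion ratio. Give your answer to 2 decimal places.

0.13

R = 2/15 = 0.133333… ≈ 0.13 (to 2 d.p.).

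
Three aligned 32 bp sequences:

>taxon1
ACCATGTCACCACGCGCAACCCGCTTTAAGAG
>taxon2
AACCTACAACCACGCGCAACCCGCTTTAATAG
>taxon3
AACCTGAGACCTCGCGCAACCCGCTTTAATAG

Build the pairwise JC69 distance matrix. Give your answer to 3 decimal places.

taxon1–taxon2: 6/32 sites differ → p = 0.1875, d = −0.75 ln(1 − 0.25) = 0.215762 ≈ 0.216.
taxon1–taxon3: 6/32 sites differ → p = 0.1875, d = −0.75 ln(1 − 0.25) = 0.215762 ≈ 0.216.
taxon2–taxon3: 4/32 sites differ → p = 0.125, d = −0.75 ln(1 − 0.166667) = 0.136741 ≈ 0.137.

d(taxon1,taxon2) = 0.216, d(taxon1,taxon3) = 0.216, d(taxon2,taxon3) = 0.137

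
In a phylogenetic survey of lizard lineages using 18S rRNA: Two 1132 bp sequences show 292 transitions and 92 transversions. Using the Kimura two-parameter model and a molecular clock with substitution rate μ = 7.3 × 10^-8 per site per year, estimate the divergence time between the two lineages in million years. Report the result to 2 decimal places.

3.42

P = 292/1132 ≈ 0.257951 and Q = 92/1132 ≈ 0.081272.
Under the Kimura two-parameter model, d = −½ ln(1 − 2P − Q) − ¼ ln(1 − 2Q).
1 − 2P − Q = 0.402826, giving −½ ln(0.402826) = 0.454625.
1 − 2Q = 0.837456, giving −¼ ln(0.837456) = 0.044347.
d = 0.454625 + 0.044347 = 0.498972.
Under a molecular clock d = 2μt, so t = d/(2μ) = 0.498972 / (2 × 7.3 × 10^-8) = 3.42 million years.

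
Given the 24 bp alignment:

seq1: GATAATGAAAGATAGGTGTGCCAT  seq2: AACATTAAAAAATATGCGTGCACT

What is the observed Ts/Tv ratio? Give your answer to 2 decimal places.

1.25

Transitions are A↔G and C↔T; transversions are all other mismatches.
Transitions: 5. Transversions: 4.
R = 5/4 = 1.25.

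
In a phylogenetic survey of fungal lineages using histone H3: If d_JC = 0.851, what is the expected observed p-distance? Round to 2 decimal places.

p = (3/4)(1 − e^(−4d/3)) = 0.75 × (1 − e^(-1.134667)) = 0.75 × (1 − 0.321529) = 0.508853.

0.51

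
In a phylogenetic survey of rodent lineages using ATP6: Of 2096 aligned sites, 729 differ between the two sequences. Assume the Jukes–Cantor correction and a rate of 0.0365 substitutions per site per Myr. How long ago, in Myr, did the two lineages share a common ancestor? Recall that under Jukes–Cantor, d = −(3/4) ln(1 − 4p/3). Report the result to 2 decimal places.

6.40

p = 729/2096 ≈ 0.347805.
d = −(3/4) ln(1 − 4p/3) = −0.75 ln(1 − 0.46374) = −0.75 ln(0.53626)
  = −0.75 × (-0.623136) = 0.467352 substitutions/site.
Under a molecular clock d = 2μt, so t = d/(2μ) = 0.467352 / (2 × 0.0365) = 6.40 Myr.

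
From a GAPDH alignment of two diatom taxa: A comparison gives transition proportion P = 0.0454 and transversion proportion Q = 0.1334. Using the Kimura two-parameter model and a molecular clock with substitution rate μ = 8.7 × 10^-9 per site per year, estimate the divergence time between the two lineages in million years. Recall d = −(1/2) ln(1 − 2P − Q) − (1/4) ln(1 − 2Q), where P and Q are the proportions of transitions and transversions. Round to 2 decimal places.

Under the Kimura two-parameter model, d = −½ ln(1 − 2P − Q) − ¼ ln(1 − 2Q).
1 − 2P − Q = 0.7758, giving −½ ln(0.7758) = 0.126930.
1 − 2Q = 0.7332, giving −¼ ln(0.7332) = 0.077584.
d = 0.126930 + 0.077584 = 0.204514.
Under a molecular clock d = 2μt, so t = d/(2μ) = 0.204514 / (2 × 8.7 × 10^-9) = 11.75 million years.

11.75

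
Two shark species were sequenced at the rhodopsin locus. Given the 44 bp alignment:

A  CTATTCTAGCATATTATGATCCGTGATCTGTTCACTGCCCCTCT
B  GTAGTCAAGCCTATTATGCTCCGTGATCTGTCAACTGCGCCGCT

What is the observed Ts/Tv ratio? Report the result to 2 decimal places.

Transitions are A↔G and C↔T; transversions are all other mismatches.
Transitions: 1. Transversions: 8.
R = 1/8 = 0.125 ≈ 0.13 (to 2 d.p.).

0.13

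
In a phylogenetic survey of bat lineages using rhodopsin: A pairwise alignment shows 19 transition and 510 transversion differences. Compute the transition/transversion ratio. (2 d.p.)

R = 19/510 = 0.037254… ≈ 0.04 (to 2 d.p.).

0.04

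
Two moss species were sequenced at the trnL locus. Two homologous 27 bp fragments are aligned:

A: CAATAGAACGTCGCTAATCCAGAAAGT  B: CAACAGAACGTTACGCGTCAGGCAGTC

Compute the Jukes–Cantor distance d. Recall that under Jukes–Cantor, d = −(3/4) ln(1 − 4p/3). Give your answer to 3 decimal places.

0.673

The sequences differ at 12 of 27 sites, so p = 12/27 ≈ 0.444444.
d = −(3/4) ln(1 − 4p/3) = −0.75 ln(1 − 0.592592) = −0.75 ln(0.407408)
  = −0.75 × (-0.897940) = 0.673455 substitutions/site.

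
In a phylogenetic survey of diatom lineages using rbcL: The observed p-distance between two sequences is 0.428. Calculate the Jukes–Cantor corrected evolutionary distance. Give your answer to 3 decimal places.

d = −(3/4) ln(1 − 4p/3) = −0.75 ln(1 − 0.570667) = −0.75 ln(0.429333)
  = −0.75 × (-0.845522) = 0.634142 substitutions/site.

0.634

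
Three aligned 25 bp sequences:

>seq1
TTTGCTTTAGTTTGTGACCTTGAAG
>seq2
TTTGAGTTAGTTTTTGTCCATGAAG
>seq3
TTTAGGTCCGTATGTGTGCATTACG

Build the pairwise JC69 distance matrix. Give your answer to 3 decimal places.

seq1–seq2: 5/25 sites differ → p = 0.2, d = −0.75 ln(1 − 0.266667) = 0.232617 ≈ 0.233.
seq1–seq3: 11/25 sites differ → p = 0.44, d = −0.75 ln(1 − 0.586667) = 0.662626 ≈ 0.663.
seq2–seq3: 9/25 sites differ → p = 0.36, d = −0.75 ln(1 − 0.48) = 0.490445 ≈ 0.490.

d(seq1,seq2) = 0.233, d(seq1,seq3) = 0.663, d(seq2,seq3) = 0.490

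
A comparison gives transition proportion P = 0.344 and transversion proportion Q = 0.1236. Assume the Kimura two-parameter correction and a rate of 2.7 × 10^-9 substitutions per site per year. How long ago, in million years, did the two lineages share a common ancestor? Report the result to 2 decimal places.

Under the Kimura two-parameter model, d = −½ ln(1 − 2P − Q) − ¼ ln(1 − 2Q).
1 − 2P − Q = 0.1884, giving −½ ln(0.1884) = 0.834594.
1 − 2Q = 0.7528, giving −¼ ln(0.7528) = 0.070989.
d = 0.834594 + 0.070989 = 0.905583.
Under a molecular clock d = 2μt, so t = d/(2μ) = 0.905583 / (2 × 2.7 × 10^-9) = 167.70 million years.

167.70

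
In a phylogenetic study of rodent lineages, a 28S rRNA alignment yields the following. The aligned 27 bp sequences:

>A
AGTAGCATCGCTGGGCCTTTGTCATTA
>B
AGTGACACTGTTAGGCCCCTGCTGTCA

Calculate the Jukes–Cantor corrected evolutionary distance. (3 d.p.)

0.673

The sequences differ at 12 of 27 sites, so p = 12/27 ≈ 0.444444.
d = −(3/4) ln(1 − 4p/3) = −0.75 ln(1 − 0.592592) = −0.75 ln(0.407408)
  = −0.75 × (-0.897940) = 0.673455 substitutions/site.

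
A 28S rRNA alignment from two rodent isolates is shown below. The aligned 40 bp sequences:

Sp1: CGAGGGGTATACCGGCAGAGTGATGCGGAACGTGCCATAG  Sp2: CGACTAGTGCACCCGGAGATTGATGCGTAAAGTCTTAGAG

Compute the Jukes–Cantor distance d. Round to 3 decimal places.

0.471

The sequences differ at 14 of 40 sites, so p = 14/40 = 0.35.
d = −(3/4) ln(1 − 4p/3) = −0.75 ln(1 − 0.466667) = −0.75 ln(0.533333)
  = −0.75 × (-0.628609) = 0.471457 substitutions/site.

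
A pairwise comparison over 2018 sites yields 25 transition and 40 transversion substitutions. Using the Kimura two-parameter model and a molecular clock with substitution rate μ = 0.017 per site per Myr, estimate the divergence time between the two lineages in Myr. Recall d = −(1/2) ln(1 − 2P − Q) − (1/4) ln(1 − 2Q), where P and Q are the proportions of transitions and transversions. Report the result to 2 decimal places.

0.97

P = 25/2018 ≈ 0.012389 and Q = 40/2018 ≈ 0.019822.
Under the Kimura two-parameter model, d = −½ ln(1 − 2P − Q) − ¼ ln(1 − 2Q).
1 − 2P − Q = 0.9554, giving −½ ln(0.9554) = 0.022813.
1 − 2Q = 0.960356, giving −¼ ln(0.960356) = 0.010113.
d = 0.022813 + 0.010113 = 0.032926.
Under a molecular clock d = 2μt, so t = d/(2μ) = 0.032926 / (2 × 0.017) = 0.97 Myr.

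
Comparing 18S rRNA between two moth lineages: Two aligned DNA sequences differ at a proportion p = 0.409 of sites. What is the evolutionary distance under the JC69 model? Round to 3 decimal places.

d = −(3/4) ln(1 − 4p/3) = −0.75 ln(1 − 0.545333) = −0.75 ln(0.454667)
  = −0.75 × (-0.788190) = 0.591143 substitutions/site.

0.591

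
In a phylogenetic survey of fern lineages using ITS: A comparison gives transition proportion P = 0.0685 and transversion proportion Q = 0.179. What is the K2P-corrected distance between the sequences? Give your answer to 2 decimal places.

0.30

Under the Kimura two-parameter model, d = −½ ln(1 − 2P − Q) − ¼ ln(1 − 2Q).
1 − 2P − Q = 0.684, giving −½ ln(0.684) = 0.189899.
1 − 2Q = 0.642, giving −¼ ln(0.642) = 0.110792.
d = 0.189899 + 0.110792 = 0.300691.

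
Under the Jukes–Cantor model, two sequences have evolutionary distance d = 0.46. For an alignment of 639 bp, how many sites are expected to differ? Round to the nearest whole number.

Invert JC69: p = (3/4)(1 − e^(−4d/3)) = 0.75 × (1 − e^(-0.613333)) = 0.75 × (1 − 0.541543) = 0.343843.
Expected differing sites = pL ≈ 0.343843 × 639 = 219.715677 ≈ 220.

220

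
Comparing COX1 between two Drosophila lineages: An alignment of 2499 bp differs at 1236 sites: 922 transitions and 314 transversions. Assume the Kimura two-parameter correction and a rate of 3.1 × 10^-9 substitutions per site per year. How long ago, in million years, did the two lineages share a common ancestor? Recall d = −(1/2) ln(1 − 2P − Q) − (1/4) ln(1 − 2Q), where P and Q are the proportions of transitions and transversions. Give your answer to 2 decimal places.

172.30

P = 922/2499 ≈ 0.368948 and Q = 314/2499 ≈ 0.12565.
Under the Kimura two-parameter model, d = −½ ln(1 − 2P − Q) − ¼ ln(1 − 2Q).
1 − 2P − Q = 0.136454, giving −½ ln(0.136454) = 0.995884.
1 − 2Q = 0.7487, giving −¼ ln(0.7487) = 0.072354.
d = 0.995884 + 0.072354 = 1.068238.
Under a molecular clock d = 2μt, so t = d/(2μ) = 1.068238 / (2 × 3.1 × 10^-9) = 172.30 million years.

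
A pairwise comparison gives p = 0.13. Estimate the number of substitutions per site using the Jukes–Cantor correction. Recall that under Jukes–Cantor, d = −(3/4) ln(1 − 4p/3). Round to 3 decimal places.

0.143

d = −(3/4) ln(1 − 4p/3) = −0.75 ln(1 − 0.173333) = −0.75 ln(0.826667)
  = −0.75 × (-0.190353) = 0.142765 substitutions/site.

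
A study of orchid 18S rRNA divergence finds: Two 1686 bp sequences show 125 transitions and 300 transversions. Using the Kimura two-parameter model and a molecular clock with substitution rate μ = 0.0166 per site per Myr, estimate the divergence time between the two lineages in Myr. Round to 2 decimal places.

P = 125/1686 ≈ 0.07414 and Q = 300/1686 ≈ 0.177936.
Under the Kimura two-parameter model, d = −½ ln(1 − 2P − Q) − ¼ ln(1 − 2Q).
1 − 2P − Q = 0.673784, giving −½ ln(0.673784) = 0.197423.
1 − 2Q = 0.644128, giving −¼ ln(0.644128) = 0.109964.
d = 0.197423 + 0.109964 = 0.307387.
Under a molecular clock d = 2μt, so t = d/(2μ) = 0.307387 / (2 × 0.0166) = 9.26 Myr.

9.26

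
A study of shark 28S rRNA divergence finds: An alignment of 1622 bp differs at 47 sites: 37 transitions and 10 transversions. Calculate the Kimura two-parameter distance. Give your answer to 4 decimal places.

P = 37/1622 ≈ 0.022811 and Q = 10/1622 ≈ 0.006165.
Under the Kimura two-parameter model, d = −½ ln(1 − 2P − Q) − ¼ ln(1 − 2Q).
1 − 2P − Q = 0.948213, giving −½ ln(0.948213) = 0.026588.
1 − 2Q = 0.98767, giving −¼ ln(0.98767) = 0.003102.
d = 0.026588 + 0.003102 = 0.029690.

0.0297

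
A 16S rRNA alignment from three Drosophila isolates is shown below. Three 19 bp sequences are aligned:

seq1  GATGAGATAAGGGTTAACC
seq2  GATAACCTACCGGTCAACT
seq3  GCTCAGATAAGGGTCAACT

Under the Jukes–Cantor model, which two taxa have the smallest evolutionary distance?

seq1 and seq3

seq1–seq2: 7/19 differ, p = 0.368, d = 0.507.
seq1–seq3: 4/19 differ, p = 0.211, d = 0.247.
seq2–seq3: 6/19 differ, p = 0.316, d = 0.410.
The smallest distance is between seq1 and seq3.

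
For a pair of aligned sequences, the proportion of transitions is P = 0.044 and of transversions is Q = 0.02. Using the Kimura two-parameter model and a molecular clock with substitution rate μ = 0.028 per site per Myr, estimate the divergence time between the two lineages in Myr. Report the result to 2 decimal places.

1.20

Under the Kimura two-parameter model, d = −½ ln(1 − 2P − Q) − ¼ ln(1 − 2Q).
1 − 2P − Q = 0.892, giving −½ ln(0.892) = 0.057145.
1 − 2Q = 0.96, giving −¼ ln(0.96) = 0.010205.
d = 0.057145 + 0.010205 = 0.067350.
Under a molecular clock d = 2μt, so t = d/(2μ) = 0.067350 / (2 × 0.028) = 1.20 Myr.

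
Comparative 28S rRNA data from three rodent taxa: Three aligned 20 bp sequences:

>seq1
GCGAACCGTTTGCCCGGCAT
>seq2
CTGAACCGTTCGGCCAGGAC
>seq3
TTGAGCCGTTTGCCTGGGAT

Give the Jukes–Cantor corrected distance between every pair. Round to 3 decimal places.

seq1–seq2: 7/20 sites differ → p = 0.35, d = −0.75 ln(1 − 0.466667) = 0.471457 ≈ 0.471.
seq1–seq3: 5/20 sites differ → p = 0.25, d = −0.75 ln(1 − 0.333333) = 0.304098 ≈ 0.304.
seq2–seq3: 7/20 sites differ → p = 0.35, d = −0.75 ln(1 − 0.466667) = 0.471457 ≈ 0.471.

d(seq1,seq2) = 0.471, d(seq1,seq3) = 0.304, d(seq2,seq3) = 0.471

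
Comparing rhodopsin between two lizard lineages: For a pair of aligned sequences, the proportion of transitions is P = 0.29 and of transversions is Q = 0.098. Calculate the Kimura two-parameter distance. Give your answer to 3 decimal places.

Under the Kimura two-parameter model, d = −½ ln(1 − 2P − Q) − ¼ ln(1 − 2Q).
1 − 2P − Q = 0.322, giving −½ ln(0.322) = 0.566602.
1 − 2Q = 0.804, giving −¼ ln(0.804) = 0.054539.
d = 0.566602 + 0.054539 = 0.621141.

0.621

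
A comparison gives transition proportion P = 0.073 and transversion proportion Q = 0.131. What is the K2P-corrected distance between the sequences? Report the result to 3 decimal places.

Under the Kimura two-parameter model, d = −½ ln(1 − 2P − Q) − ¼ ln(1 − 2Q).
1 − 2P − Q = 0.723, giving −½ ln(0.723) = 0.162173.
1 − 2Q = 0.738, giving −¼ ln(0.738) = 0.075953.
d = 0.162173 + 0.075953 = 0.238126.

0.238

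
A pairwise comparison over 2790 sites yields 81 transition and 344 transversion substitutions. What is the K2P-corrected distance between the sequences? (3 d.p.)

P = 81/2790 ≈ 0.029032 and Q = 344/2790 ≈ 0.123297.
Under the Kimura two-parameter model, d = −½ ln(1 − 2P − Q) − ¼ ln(1 − 2Q).
1 − 2P − Q = 0.818639, giving −½ ln(0.818639) = 0.100056.
1 − 2Q = 0.753406, giving −¼ ln(0.753406) = 0.070788.
d = 0.100056 + 0.070788 = 0.170844.

0.171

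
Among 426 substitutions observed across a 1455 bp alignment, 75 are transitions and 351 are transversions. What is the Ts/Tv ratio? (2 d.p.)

R = 75/351 = 0.213675… ≈ 0.21 (to 2 d.p.).

0.21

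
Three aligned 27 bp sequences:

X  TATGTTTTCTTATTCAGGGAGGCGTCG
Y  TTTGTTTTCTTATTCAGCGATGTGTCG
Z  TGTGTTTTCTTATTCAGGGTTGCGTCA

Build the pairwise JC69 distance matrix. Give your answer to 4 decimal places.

X–Y: 4/27 sites differ → p ≈ 0.148148, d = −0.75 ln(1 − 0.197531) = 0.165047 ≈ 0.1650.
X–Z: 4/27 sites differ → p ≈ 0.148148, d = −0.75 ln(1 − 0.197531) = 0.165047 ≈ 0.1650.
Y–Z: 5/27 sites differ → p ≈ 0.185185, d = −0.75 ln(1 − 0.246913) = 0.212681 ≈ 0.2127.

d(X,Y) = 0.1650, d(X,Z) = 0.1650, d(Y,Z) = 0.2127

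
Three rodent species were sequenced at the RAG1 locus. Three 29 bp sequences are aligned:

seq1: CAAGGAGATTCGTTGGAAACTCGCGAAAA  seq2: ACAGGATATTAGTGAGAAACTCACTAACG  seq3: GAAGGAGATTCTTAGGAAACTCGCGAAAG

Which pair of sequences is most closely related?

seq1 and seq3

seq1–seq2: 10/29 differ, p = 0.345, d = 0.462.
seq1–seq3: 4/29 differ, p = 0.138, d = 0.152.
seq2–seq3: 10/29 differ, p = 0.345, d = 0.462.
The smallest distance is between seq1 and seq3.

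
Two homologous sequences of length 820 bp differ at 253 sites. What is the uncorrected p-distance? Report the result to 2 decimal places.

p = 253/820 = 0.308536… ≈ 0.31 (to 2 d.p.).

0.31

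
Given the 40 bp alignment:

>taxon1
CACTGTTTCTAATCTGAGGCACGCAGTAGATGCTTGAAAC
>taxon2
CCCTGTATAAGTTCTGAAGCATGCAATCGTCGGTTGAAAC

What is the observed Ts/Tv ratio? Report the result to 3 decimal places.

0.625

Transitions are A↔G and C↔T; transversions are all other mismatches.
Transitions: 5. Transversions: 8.
R = 5/8 = 0.625.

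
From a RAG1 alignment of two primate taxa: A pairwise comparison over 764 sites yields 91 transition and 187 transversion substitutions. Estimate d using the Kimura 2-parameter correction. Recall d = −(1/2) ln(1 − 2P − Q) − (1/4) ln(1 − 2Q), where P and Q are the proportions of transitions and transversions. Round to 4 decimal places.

0.4979

P = 91/764 ≈ 0.11911 and Q = 187/764 ≈ 0.244764.
Under the Kimura two-parameter model, d = −½ ln(1 − 2P − Q) − ¼ ln(1 − 2Q).
1 − 2P − Q = 0.517016, giving −½ ln(0.517016) = 0.329841.
1 − 2Q = 0.510472, giving −¼ ln(0.510472) = 0.168105.
d = 0.329841 + 0.168105 = 0.497946.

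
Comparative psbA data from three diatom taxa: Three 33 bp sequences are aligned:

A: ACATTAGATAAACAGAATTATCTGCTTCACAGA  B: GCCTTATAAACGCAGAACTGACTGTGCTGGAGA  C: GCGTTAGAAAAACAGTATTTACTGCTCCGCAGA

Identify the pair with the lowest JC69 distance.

A–B: 15/33 differ, p = 0.455, d = 0.699.
A–C: 8/33 differ, p = 0.242, d = 0.293.
B–C: 11/33 differ, p = 0.333, d = 0.441.
The smallest distance is between A and C.

A and C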